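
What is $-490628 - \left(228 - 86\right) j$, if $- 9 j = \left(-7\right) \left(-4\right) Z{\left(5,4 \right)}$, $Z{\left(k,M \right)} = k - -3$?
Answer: $- \frac{4383844}{9} \approx -4.8709 \cdot 10^{5}$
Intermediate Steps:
$Z{\left(k,M \right)} = 3 + k$ ($Z{\left(k,M \right)} = k + 3 = 3 + k$)
$j = - \frac{224}{9}$ ($j = - \frac{\left(-7\right) \left(-4\right) \left(3 + 5\right)}{9} = - \frac{28 \cdot 8}{9} = \left(- \frac{1}{9}\right) 224 = - \frac{224}{9} \approx -24.889$)
$-490628 - \left(228 - 86\right) j = -490628 - \left(228 - 86\right) \left(- \frac{224}{9}\right) = -490628 - 142 \left(- \frac{224}{9}\right) = -490628 - - \frac{31808}{9} = -490628 + \frac{31808}{9} = - \frac{4383844}{9}$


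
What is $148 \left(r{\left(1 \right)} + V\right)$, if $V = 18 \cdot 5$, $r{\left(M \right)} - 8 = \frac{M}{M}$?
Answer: $14652$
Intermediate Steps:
$r{\left(M \right)} = 9$ ($r{\left(M \right)} = 8 + \frac{M}{M} = 8 + 1 = 9$)
$V = 90$
$148 \left(r{\left(1 \right)} + V\right) = 148 \left(9 + 90\right) = 148 \cdot 99 = 14652$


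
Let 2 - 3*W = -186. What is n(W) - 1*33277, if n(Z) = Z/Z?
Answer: -33276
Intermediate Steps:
W = 188/3 (W = ⅔ - ⅓*(-186) = ⅔ + 62 = 188/3 ≈ 62.667)
n(Z) = 1
n(W) - 1*33277 = 1 - 1*33277 = 1 - 33277 = -33276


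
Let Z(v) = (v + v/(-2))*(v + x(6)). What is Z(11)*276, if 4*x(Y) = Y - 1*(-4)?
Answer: 20493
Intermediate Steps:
x(Y) = 1 + Y/4 (x(Y) = (Y - 1*(-4))/4 = (Y + 4)/4 = (4 + Y)/4 = 1 + Y/4)
Z(v) = v*(5/2 + v)/2 (Z(v) = (v + v/(-2))*(v + (1 + (¼)*6)) = (v + v*(-½))*(v + (1 + 3/2)) = (v - v/2)*(v + 5/2) = (v/2)*(5/2 + v) = v*(5/2 + v)/2)
Z(11)*276 = ((¼)*11*(5 + 2*11))*276 = ((¼)*11*(5 + 22))*276 = ((¼)*11*27)*276 = (297/4)*276 = 20493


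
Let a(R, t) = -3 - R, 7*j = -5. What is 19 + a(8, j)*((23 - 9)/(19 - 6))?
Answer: 93/13 ≈ 7.1538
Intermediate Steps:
j = -5/7 (j = (⅐)*(-5) = -5/7 ≈ -0.71429)
19 + a(8, j)*((23 - 9)/(19 - 6)) = 19 + (-3 - 1*8)*((23 - 9)/(19 - 6)) = 19 + (-3 - 8)*(14/13) = 19 - 154/13 = 93/13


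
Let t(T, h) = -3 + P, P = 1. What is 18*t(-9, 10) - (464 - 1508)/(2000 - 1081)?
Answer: -32040/919 ≈ -34.864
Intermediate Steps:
t(T, h) = -2 (t(T, h) = -3 + 1 = -2)
18*t(-9, 10) - (464 - 1508)/(2000 - 1081) = 18*(-2) - (464 - 1508)/(2000 - 1081) = -36 - (-1044)/919 = -36 - 1*(-1044/919) = -36 + 1044/919 = -32040/919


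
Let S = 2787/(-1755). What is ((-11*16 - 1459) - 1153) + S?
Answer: -1631909/585 ≈ -2789.6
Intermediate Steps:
S = -929/585 (S = 2787*(-1/1755) = -929/585 ≈ -1.5880)
((-11*16 - 1459) - 1153) + S = ((-11*16 - 1459) - 1153) - 929/585 = ((-176 - 1459) - 1153) - 929/585 = (-1635 - 1153) - 929/585 = -2788 - 929/585 = -1631909/585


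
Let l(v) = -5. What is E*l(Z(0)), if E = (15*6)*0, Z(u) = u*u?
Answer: 0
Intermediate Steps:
Z(u) = u²
E = 0 (E = 90*0 = 0)
E*l(Z(0)) = 0*(-5) = 0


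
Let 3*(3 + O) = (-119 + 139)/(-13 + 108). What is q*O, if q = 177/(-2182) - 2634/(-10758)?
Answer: -106969679/223002582 ≈ -0.47968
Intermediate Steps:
O = -167/57 (O = -3 + ((-119 + 139)/(-13 + 108))/3 = -3 + (20/95)/3 = -3 + (20*(1/95))/3 = -3 + (⅓)*(4/19) = -3 + 4/57 = -167/57 ≈ -2.9298)
q = 640537/3912326 (q = 177*(-1/2182) - 2634*(-1/10758) = -177/2182 + 439/1793 = 640537/3912326 ≈ 0.16372)
q*O = (640537/3912326)*(-167/57) = -106969679/223002582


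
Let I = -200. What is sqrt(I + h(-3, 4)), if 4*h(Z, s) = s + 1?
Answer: I*sqrt(795)/2 ≈ 14.098*I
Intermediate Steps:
h(Z, s) = 1/4 + s/4 (h(Z, s) = (s + 1)/4 = (1 + s)/4 = 1/4 + s/4)
sqrt(I + h(-3, 4)) = sqrt(-200 + (1/4 + (1/4)*4)) = sqrt(-200 + (1/4 + 1)) = sqrt(-200 + 5/4) = sqrt(-795/4) = I*sqrt(795)/2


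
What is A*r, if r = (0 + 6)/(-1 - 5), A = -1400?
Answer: 1400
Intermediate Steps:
r = -1 (r = 6/(-6) = 6*(-⅙) = -1)
A*r = -1400*(-1) = 1400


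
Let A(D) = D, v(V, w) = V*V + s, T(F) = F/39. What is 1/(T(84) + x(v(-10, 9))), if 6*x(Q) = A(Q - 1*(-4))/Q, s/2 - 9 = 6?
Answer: 390/907 ≈ 0.42999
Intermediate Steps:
T(F) = F/39 (T(F) = F*(1/39) = F/39)
s = 30 (s = 18 + 2*6 = 18 + 12 = 30)
v(V, w) = 30 + V² (v(V, w) = V*V + 30 = V² + 30 = 30 + V²)
x(Q) = (4 + Q)/(6*Q) (x(Q) = ((Q - 1*(-4))/Q)/6 = ((Q + 4)/Q)/6 = ((4 + Q)/Q)/6 = (4 + Q)/(6*Q))
1/(T(84) + x(v(-10, 9))) = 1/((1/39)*84 + (4 + (30 + (-10)²))/(6*(30 + (-10)²))) = 1/(28/13 + (4 + (30 + 100))/(6*(30 + 100))) = 1/(28/13 + (⅙)*(4 + 130)/130) = 1/(28/13 + (⅙)*(1/130)*134) = 1/(28/13 + 67/390) = 1/(907/390) = 390/907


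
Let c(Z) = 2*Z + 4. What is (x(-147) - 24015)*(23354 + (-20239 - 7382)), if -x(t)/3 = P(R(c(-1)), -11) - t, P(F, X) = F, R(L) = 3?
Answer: 104392155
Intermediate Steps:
c(Z) = 4 + 2*Z
x(t) = -9 + 3*t (x(t) = -3*(3 - t) = -9 + 3*t)
(x(-147) - 24015)*(23354 + (-20239 - 7382)) = ((-9 + 3*(-147)) - 24015)*(23354 + (-20239 - 7382)) = ((-9 - 441) - 24015)*(23354 - 27621) = (-450 - 24015)*(-4267) = -24465*(-4267) = 104392155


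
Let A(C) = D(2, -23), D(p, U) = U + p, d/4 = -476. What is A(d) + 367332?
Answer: 367311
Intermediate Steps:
d = -1904 (d = 4*(-476) = -1904)
A(C) = -21 (A(C) = -23 + 2 = -21)
A(d) + 367332 = -21 + 367332 = 367311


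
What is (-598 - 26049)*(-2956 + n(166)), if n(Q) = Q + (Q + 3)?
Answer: 69841787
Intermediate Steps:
n(Q) = 3 + 2*Q (n(Q) = Q + (3 + Q) = 3 + 2*Q)
(-598 - 26049)*(-2956 + n(166)) = (-598 - 26049)*(-2956 + (3 + 2*166)) = -26647*(-2956 + (3 + 332)) = -26647*(-2956 + 335) = -26647*(-2621) = 69841787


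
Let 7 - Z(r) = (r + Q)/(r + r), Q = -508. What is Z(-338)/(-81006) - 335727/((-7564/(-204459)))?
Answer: -117464438578526516/12943908237 ≈ -9.0749e+6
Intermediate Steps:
Z(r) = 7 - (-508 + r)/(2*r) (Z(r) = 7 - (r - 508)/(r + r) = 7 - (-508 + r)/(2*r))
Z(-338)/(-81006) - 335727/((-7564/(-204459))) = (13/2 + 254/(-338))/(-81006) - 335727/((-7564/(-204459))) = (13/2 + 254*(-1/338))*(-1/81006) - 335727/((-7564*(-1/204459))) = (13/2 - 127/169)*(-1/81006) - 335727/7564/204459 = (1943/338)*(-1/81006) - 335727*204459/7564 = -1943/27380028 - 68642406693/7564 = -117464438578526516/12943908237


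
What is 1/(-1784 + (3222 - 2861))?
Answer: -1/1423 ≈ -0.00070274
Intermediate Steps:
1/(-1784 + (3222 - 2861)) = 1/(-1784 + 361) = 1/(-1423) = -1/1423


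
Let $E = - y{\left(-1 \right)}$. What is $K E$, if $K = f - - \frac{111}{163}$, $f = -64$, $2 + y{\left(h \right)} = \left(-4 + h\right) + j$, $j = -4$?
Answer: $- \frac{113531}{163} \approx -696.51$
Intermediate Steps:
$y{\left(h \right)} = -10 + h$ ($y{\left(h \right)} = -2 + \left(\left(-4 + h\right) - 4\right) = -2 + \left(-8 + h\right) = -10 + h$)
$K = - \frac{10321}{163}$ ($K = -64 - - \frac{111}{163} = -64 + \frac{111}{163} = - \frac{10321}{163} \approx -63.319$)
$E = 11$ ($E = - (-10 - 1) = \left(-1\right) \left(-11\right) = 11$)
$K E = \left(- \frac{10321}{163}\right) 11 = - \frac{113531}{163}$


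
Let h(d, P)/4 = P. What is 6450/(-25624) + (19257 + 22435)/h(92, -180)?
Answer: -16764997/288270 ≈ -58.157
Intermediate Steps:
h(d, P) = 4*P
6450/(-25624) + (19257 + 22435)/h(92, -180) = 6450/(-25624) + (19257 + 22435)/((4*(-180))) = 6450*(-1/25624) + 41692/(-720) = -3225/12812 + 41692*(-1/720) = -3225/12812 - 10423/180 = -16764997/288270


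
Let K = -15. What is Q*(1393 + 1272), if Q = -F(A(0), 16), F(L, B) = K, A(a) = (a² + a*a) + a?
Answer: 39975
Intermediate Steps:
A(a) = a + 2*a² (A(a) = (a² + a²) + a = 2*a² + a = a + 2*a²)
F(L, B) = -15
Q = 15 (Q = -1*(-15) = 15)
Q*(1393 + 1272) = 15*(1393 + 1272) = 15*2665 = 39975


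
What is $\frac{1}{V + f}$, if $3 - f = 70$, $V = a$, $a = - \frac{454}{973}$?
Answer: $- \frac{973}{65645} \approx -0.014822$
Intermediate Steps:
$a = - \frac{454}{973}$ ($a = \left(-454\right) \frac{1}{973} = - \frac{454}{973} \approx -0.4666$)
$V = - \frac{454}{973} \approx -0.4666$
$f = -67$ ($f = 3 - 70 = -67$)
$\frac{1}{V + f} = \frac{1}{- \frac{454}{973} - 67} = \frac{1}{- \frac{65645}{973}} = - \frac{973}{65645}$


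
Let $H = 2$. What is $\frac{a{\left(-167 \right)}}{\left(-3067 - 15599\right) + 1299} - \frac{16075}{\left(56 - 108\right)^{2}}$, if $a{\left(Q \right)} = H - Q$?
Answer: $- \frac{279631501}{46960368} \approx -5.9546$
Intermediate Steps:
$a{\left(Q \right)} = 2 - Q$
$\frac{a{\left(-167 \right)}}{\left(-3067 - 15599\right) + 1299} - \frac{16075}{\left(56 - 108\right)^{2}} = \frac{2 - -167}{\left(-3067 - 15599\right) + 1299} - \frac{16075}{\left(56 - 108\right)^{2}} = \frac{2 + 167}{-18666 + 1299} - \frac{16075}{\left(-52\right)^{2}} = \frac{169}{-17367} - \frac{16075}{2704} = 169 \left(- \frac{1}{17367}\right) - \frac{16075}{2704} = - \frac{169}{17367} - \frac{16075}{2704} = - \frac{279631501}{46960368}$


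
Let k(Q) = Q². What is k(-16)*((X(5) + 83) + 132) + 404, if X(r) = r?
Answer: 56724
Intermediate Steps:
k(-16)*((X(5) + 83) + 132) + 404 = (-16)²*((5 + 83) + 132) + 404 = 256*(88 + 132) + 404 = 256*220 + 404 = 56320 + 404 = 56724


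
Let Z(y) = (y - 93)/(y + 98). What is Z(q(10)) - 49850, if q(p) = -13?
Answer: -4237356/85 ≈ -49851.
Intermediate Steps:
Z(y) = (-93 + y)/(98 + y)
Z(q(10)) - 49850 = (-93 - 13)/(98 - 13) - 49850 = -106/85 - 49850 = -4237356/85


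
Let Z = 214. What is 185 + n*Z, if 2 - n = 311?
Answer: -65941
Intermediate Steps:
n = -309 (n = 2 - 1*311 = 2 - 311 = -309)
185 + n*Z = 185 - 309*214 = 185 - 66126 = -65941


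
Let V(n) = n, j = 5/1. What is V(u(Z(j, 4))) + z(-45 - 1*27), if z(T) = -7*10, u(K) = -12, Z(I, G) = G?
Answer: -82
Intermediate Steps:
j = 5 (j = 5*1 = 5)
z(T) = -70
V(u(Z(j, 4))) + z(-45 - 1*27) = -12 - 70 = -82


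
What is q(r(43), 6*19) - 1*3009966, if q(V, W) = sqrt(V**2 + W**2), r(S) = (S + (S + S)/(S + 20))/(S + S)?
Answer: -3009966 + sqrt(206328721)/126 ≈ -3.0099e+6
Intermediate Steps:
r(S) = (S + 2*S/(20 + S))/(2*S) (r(S) = (S + (2*S)/(20 + S))/((2*S)) = (S + 2*S/(20 + S))*(1/(2*S)) = (S + 2*S/(20 + S))/(2*S))
q(r(43), 6*19) - 1*3009966 = sqrt(((22 + 43)/(2*(20 + 43)))**2 + (6*19)**2) - 1*3009966 = sqrt(((1/2)*65/63)**2 + 114**2) - 3009966 = sqrt(((1/2)*(1/63)*65)**2 + 12996) - 3009966 = sqrt((65/126)**2 + 12996) - 3009966 = sqrt(4225/15876 + 12996) - 3009966 = sqrt(206328721/15876) - 3009966 = sqrt(206328721)/126 - 3009966 = -3009966 + sqrt(206328721)/126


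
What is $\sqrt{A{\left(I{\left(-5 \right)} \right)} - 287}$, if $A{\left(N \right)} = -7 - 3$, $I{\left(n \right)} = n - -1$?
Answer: $3 i \sqrt{33} \approx 17.234 i$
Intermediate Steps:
$I{\left(n \right)} = 1 + n$ ($I{\left(n \right)} = n + 1 = 1 + n$)
$A{\left(N \right)} = -10$ ($A{\left(N \right)} = -7 - 3 = -10$)
$\sqrt{A{\left(I{\left(-5 \right)} \right)} - 287} = \sqrt{-10 - 287} = \sqrt{-297} = 3 i \sqrt{33}$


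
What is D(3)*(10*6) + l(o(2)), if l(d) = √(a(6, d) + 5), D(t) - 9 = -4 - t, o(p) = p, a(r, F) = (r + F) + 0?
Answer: 120 + √13 ≈ 123.61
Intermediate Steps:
a(r, F) = F + r (a(r, F) = (F + r) + 0 = F + r)
D(t) = 5 - t (D(t) = 9 + (-4 - t) = 5 - t)
l(d) = √(11 + d) (l(d) = √((d + 6) + 5) = √((6 + d) + 5) = √(11 + d))
D(3)*(10*6) + l(o(2)) = (5 - 1*3)*(10*6) + √(11 + 2) = (5 - 3)*60 + √13 = 2*60 + √13 = 120 + √13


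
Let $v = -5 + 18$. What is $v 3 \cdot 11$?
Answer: $429$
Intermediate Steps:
$v = 13$
$v 3 \cdot 11 = 13 \cdot 3 \cdot 11 = 13 \cdot 33 = 429$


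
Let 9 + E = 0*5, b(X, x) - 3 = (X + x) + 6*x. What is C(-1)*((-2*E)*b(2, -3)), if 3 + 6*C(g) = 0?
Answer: 144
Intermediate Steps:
b(X, x) = 3 + X + 7*x (b(X, x) = 3 + ((X + x) + 6*x) = 3 + (X + 7*x) = 3 + X + 7*x)
C(g) = -½ (C(g) = -½ + (⅙)*0 = -½ + 0 = -½)
E = -9 (E = -9 + 0*5 = -9 + 0 = -9)
C(-1)*((-2*E)*b(2, -3)) = -(-2*(-9))*(3 + 2 + 7*(-3))/2 = -9*(3 + 2 - 21) = -9*(-16) = -½*(-288) = 144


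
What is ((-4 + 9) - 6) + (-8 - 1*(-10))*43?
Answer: 85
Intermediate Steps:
((-4 + 9) - 6) + (-8 - 1*(-10))*43 = (5 - 6) + (-8 + 10)*43 = -1 + 2*43 = -1 + 86 = 85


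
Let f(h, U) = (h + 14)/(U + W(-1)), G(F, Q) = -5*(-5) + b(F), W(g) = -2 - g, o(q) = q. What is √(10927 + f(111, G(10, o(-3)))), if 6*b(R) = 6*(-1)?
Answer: √5783258/23 ≈ 104.56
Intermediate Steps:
b(R) = -1 (b(R) = (6*(-1))/6 = (⅙)*(-6) = -1)
G(F, Q) = 24 (G(F, Q) = -5*(-5) - 1 = 25 - 1 = 24)
f(h, U) = (14 + h)/(-1 + U) (f(h, U) = (h + 14)/(U + (-2 - 1*(-1))) = (14 + h)/(U + (-2 + 1)) = (14 + h)/(U - 1) = (14 + h)/(-1 + U))
√(10927 + f(111, G(10, o(-3)))) = √(10927 + (14 + 111)/(-1 + 24)) = √(10927 + 125/23) = √(251446/23) = √5783258/23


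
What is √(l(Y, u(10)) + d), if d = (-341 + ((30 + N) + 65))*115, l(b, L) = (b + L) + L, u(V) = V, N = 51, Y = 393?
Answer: 2*I*√5503 ≈ 148.36*I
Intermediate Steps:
l(b, L) = b + 2*L (l(b, L) = (L + b) + L = b + 2*L)
d = -22425 (d = (-341 + ((30 + 51) + 65))*115 = (-341 + (81 + 65))*115 = (-341 + 146)*115 = -195*115 = -22425)
√(l(Y, u(10)) + d) = √((393 + 2*10) - 22425) = √((393 + 20) - 22425) = √(413 - 22425) = √(-22012) = 2*I*√5503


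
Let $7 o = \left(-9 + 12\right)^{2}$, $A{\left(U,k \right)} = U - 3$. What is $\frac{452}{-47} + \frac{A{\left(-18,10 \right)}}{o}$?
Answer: $- \frac{3659}{141} \approx -25.95$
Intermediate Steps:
$A{\left(U,k \right)} = -3 + U$
$o = \frac{9}{7}$ ($o = \frac{\left(-9 + 12\right)^{2}}{7} = \frac{3^{2}}{7} = \frac{1}{7} \cdot 9 = \frac{9}{7} \approx 1.2857$)
$\frac{452}{-47} + \frac{A{\left(-18,10 \right)}}{o} = \frac{452}{-47} + \frac{-3 - 18}{\frac{9}{7}} = 452 \left(- \frac{1}{47}\right) - \frac{49}{3} = - \frac{452}{47} - \frac{49}{3} = - \frac{3659}{141}$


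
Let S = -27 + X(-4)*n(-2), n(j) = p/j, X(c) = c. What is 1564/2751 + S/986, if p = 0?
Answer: 1467827/2712486 ≈ 0.54114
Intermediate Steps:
n(j) = 0 (n(j) = 0/j = 0)
S = -27 (S = -27 - 4*0 = -27 + 0 = -27)
1564/2751 + S/986 = 1564/2751 - 27/986 = 1467827/2712486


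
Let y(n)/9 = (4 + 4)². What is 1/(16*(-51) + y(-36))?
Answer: -1/240 ≈ -0.0041667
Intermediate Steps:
y(n) = 576 (y(n) = 9*(4 + 4)² = 9*8² = 9*64 = 576)
1/(16*(-51) + y(-36)) = 1/(16*(-51) + 576) = 1/(-816 + 576) = 1/(-240) = -1/240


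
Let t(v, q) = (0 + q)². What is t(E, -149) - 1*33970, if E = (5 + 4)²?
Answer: -11769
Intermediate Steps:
E = 81 (E = 9² = 81)
t(v, q) = q²
t(E, -149) - 1*33970 = (-149)² - 1*33970 = 22201 - 33970 = -11769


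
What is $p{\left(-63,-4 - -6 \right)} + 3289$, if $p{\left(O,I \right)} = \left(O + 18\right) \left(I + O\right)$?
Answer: $6034$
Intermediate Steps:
$p{\left(O,I \right)} = \left(18 + O\right) \left(I + O\right)$
$p{\left(-63,-4 - -6 \right)} + 3289 = \left(\left(-63\right)^{2} + 18 \left(-4 - -6\right) + 18 \left(-63\right) + \left(-4 - -6\right) \left(-63\right)\right) + 3289 = \left(3969 + 18 \left(-4 + 6\right) - 1134 + \left(-4 + 6\right) \left(-63\right)\right) + 3289 = \left(3969 + 18 \cdot 2 - 1134 + 2 \left(-63\right)\right) + 3289 = \left(3969 + 36 - 1134 - 126\right) + 3289 = 2745 + 3289 = 6034$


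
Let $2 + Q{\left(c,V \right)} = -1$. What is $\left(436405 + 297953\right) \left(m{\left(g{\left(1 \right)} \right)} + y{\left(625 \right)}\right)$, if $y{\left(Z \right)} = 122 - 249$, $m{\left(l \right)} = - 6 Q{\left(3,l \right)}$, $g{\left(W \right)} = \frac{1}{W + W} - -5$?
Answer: $-80045022$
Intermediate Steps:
$Q{\left(c,V \right)} = -3$ ($Q{\left(c,V \right)} = -2 - 1 = -3$)
$g{\left(W \right)} = 5 + \frac{1}{2 W}$ ($g{\left(W \right)} = \frac{1}{2 W} + 5 = 5 + \frac{1}{2 W}$)
$m{\left(l \right)} = 18$ ($m{\left(l \right)} = \left(-6\right) \left(-3\right) = 18$)
$y{\left(Z \right)} = -127$
$\left(436405 + 297953\right) \left(m{\left(g{\left(1 \right)} \right)} + y{\left(625 \right)}\right) = \left(436405 + 297953\right) \left(18 - 127\right) = 734358 \left(-109\right) = -80045022$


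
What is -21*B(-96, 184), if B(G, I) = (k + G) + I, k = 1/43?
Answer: -79485/43 ≈ -1848.5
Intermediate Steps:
k = 1/43 ≈ 0.023256
B(G, I) = 1/43 + G + I (B(G, I) = (1/43 + G) + I = 1/43 + G + I)
-21*B(-96, 184) = -21*(1/43 - 96 + 184) = -21*3785/43 = -79485/43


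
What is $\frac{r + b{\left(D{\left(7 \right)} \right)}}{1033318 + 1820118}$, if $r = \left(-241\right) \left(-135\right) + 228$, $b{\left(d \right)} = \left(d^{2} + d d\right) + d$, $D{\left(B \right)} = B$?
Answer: $\frac{8217}{713359} \approx 0.011519$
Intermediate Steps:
$b{\left(d \right)} = d + 2 d^{2}$ ($b{\left(d \right)} = \left(d^{2} + d^{2}\right) + d = 2 d^{2} + d = d + 2 d^{2}$)
$r = 32763$ ($r = 32535 + 228 = 32763$)
$\frac{r + b{\left(D{\left(7 \right)} \right)}}{1033318 + 1820118} = \frac{32763 + 7 \left(1 + 2 \cdot 7\right)}{1033318 + 1820118} = \frac{32763 + 7 \left(1 + 14\right)}{2853436} = \left(32763 + 7 \cdot 15\right) \frac{1}{2853436} = \left(32763 + 105\right) \frac{1}{2853436} = 32868 \cdot \frac{1}{2853436} = \frac{8217}{713359}$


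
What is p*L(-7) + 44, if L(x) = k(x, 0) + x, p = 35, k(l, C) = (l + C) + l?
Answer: -691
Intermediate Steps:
k(l, C) = C + 2*l (k(l, C) = (C + l) + l = C + 2*l)
L(x) = 3*x (L(x) = (0 + 2*x) + x = 2*x + x = 3*x)
p*L(-7) + 44 = 35*(3*(-7)) + 44 = 35*(-21) + 44 = -735 + 44 = -691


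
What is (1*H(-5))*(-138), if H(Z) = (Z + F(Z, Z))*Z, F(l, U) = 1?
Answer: -2760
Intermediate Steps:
H(Z) = Z*(1 + Z) (H(Z) = (Z + 1)*Z = (1 + Z)*Z = Z*(1 + Z))
(1*H(-5))*(-138) = (1*(-5*(1 - 5)))*(-138) = (1*(-5*(-4)))*(-138) = (1*20)*(-138) = 20*(-138) = -2760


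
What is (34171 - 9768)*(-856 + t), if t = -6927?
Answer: -189928549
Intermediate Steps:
(34171 - 9768)*(-856 + t) = (34171 - 9768)*(-856 - 6927) = 24403*(-7783) = -189928549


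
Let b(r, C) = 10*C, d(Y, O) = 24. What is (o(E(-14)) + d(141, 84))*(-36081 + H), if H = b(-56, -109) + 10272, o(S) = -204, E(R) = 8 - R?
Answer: 4841820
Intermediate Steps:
H = 9182 (H = 10*(-109) + 10272 = -1090 + 10272 = 9182)
(o(E(-14)) + d(141, 84))*(-36081 + H) = (-204 + 24)*(-36081 + 9182) = -180*(-26899) = 4841820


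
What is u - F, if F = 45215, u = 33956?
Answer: -11259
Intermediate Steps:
u - F = 33956 - 1*45215 = 33956 - 45215 = -11259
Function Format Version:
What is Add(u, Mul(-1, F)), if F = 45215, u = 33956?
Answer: -11259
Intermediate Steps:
Add(u, Mul(-1, F)) = Add(33956, Mul(-1, 45215)) = Add(33956, -45215) = -11259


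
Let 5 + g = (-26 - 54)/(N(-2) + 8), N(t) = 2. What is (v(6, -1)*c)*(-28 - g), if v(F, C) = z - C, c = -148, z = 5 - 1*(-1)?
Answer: 15540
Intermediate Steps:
z = 6 (z = 5 + 1 = 6)
g = -13 (g = -5 + (-26 - 54)/(2 + 8) = -5 - 80/10 = -5 - 80*1/10 = -5 - 8 = -13)
v(F, C) = 6 - C
(v(6, -1)*c)*(-28 - g) = ((6 - 1*(-1))*(-148))*(-28 - 1*(-13)) = ((6 + 1)*(-148))*(-28 + 13) = (7*(-148))*(-15) = -1036*(-15) = 15540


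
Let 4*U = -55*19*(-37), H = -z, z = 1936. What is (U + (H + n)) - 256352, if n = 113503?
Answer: -540475/4 ≈ -1.3512e+5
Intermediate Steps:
H = -1936 (H = -1*1936 = -1936)
U = 38665/4 (U = (-55*19*(-37))/4 = (-1045*(-37))/4 = (¼)*38665 = 38665/4 ≈ 9666.3)
(U + (H + n)) - 256352 = (38665/4 + (-1936 + 113503)) - 256352 = (38665/4 + 111567) - 256352 = 484933/4 - 256352 = -540475/4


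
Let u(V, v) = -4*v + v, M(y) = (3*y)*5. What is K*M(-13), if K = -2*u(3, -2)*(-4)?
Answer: -9360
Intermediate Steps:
M(y) = 15*y
u(V, v) = -3*v
K = 48 (K = -(-6)*(-2)*(-4) = -2*6*(-4) = -12*(-4) = 48)
K*M(-13) = 48*(15*(-13)) = 48*(-195) = -9360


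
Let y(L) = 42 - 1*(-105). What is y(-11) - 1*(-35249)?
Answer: 35396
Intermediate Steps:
y(L) = 147 (y(L) = 42 + 105 = 147)
y(-11) - 1*(-35249) = 147 - 1*(-35249) = 147 + 35249 = 35396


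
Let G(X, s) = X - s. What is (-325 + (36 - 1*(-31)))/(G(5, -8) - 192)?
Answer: 258/179 ≈ 1.4413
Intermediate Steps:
(-325 + (36 - 1*(-31)))/(G(5, -8) - 192) = (-325 + (36 - 1*(-31)))/((5 - 1*(-8)) - 192) = (-325 + (36 + 31))/((5 + 8) - 192) = (-325 + 67)/(13 - 192) = -258/(-179) = -258*(-1/179) = 258/179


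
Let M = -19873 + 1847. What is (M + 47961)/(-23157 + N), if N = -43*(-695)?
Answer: 29935/6728 ≈ 4.4493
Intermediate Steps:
N = 29885
M = -18026
(M + 47961)/(-23157 + N) = (-18026 + 47961)/(-23157 + 29885) = 29935/6728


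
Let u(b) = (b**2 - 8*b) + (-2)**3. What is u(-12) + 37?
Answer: 269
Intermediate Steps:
u(b) = -8 + b**2 - 8*b (u(b) = (b**2 - 8*b) - 8 = -8 + b**2 - 8*b)
u(-12) + 37 = (-8 + (-12)**2 - 8*(-12)) + 37 = (-8 + 144 + 96) + 37 = 232 + 37 = 269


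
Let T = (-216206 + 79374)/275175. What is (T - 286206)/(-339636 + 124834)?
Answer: 39378436441/29554070175 ≈ 1.3324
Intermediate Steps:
T = -136832/275175 (T = -136832*1/275175 = -136832/275175 ≈ -0.49725)
(T - 286206)/(-339636 + 124834) = (-136832/275175 - 286206)/(-339636 + 124834) = -78756872882/275175/(-214802) = -78756872882/275175*(-1/214802) = 39378436441/29554070175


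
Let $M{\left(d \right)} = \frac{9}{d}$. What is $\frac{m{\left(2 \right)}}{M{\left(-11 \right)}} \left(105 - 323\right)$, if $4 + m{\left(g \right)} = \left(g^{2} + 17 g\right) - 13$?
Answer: $\frac{16786}{3} \approx 5595.3$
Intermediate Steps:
$m{\left(g \right)} = -17 + g^{2} + 17 g$ ($m{\left(g \right)} = -4 - \left(13 - g^{2} - 17 g\right) = -4 + \left(-13 + g^{2} + 17 g\right) = -17 + g^{2} + 17 g$)
$\frac{m{\left(2 \right)}}{M{\left(-11 \right)}} \left(105 - 323\right) = \frac{-17 + 2^{2} + 17 \cdot 2}{9 \frac{1}{-11}} \left(105 - 323\right) = \frac{-17 + 4 + 34}{9 \left(- \frac{1}{11}\right)} \left(-218\right) = \frac{21}{- \frac{9}{11}} \left(-218\right) = 21 \left(- \frac{11}{9}\right) \left(-218\right) = \left(- \frac{77}{3}\right) \left(-218\right) = \frac{16786}{3}$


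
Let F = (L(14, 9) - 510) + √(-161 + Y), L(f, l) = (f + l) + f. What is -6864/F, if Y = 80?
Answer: 1623336/111905 + 30888*I/111905 ≈ 14.506 + 0.27602*I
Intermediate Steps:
L(f, l) = l + 2*f
F = -473 + 9*I (F = ((9 + 2*14) - 510) + √(-161 + 80) = ((9 + 28) - 510) + √(-81) = (37 - 510) + 9*I = -473 + 9*I ≈ -473.0 + 9.0*I)
-6864/F = -6864/(-473 + 9*I) = -6864*(-473 - 9*I)/223810 = -3432*(-473 - 9*I)/111905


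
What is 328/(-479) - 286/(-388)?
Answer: 4865/92926 ≈ 0.052354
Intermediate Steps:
328/(-479) - 286/(-388) = 328*(-1/479) - 286*(-1/388) = -328/479 + 143/194 = 4865/92926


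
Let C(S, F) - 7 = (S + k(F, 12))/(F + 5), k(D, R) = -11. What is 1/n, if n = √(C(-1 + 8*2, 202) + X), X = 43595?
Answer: 3*√207589214/9025618 ≈ 0.0047890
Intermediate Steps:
C(S, F) = 7 + (-11 + S)/(5 + F) (C(S, F) = 7 + (S - 11)/(F + 5) = 7 + (-11 + S)/(5 + F))
n = √207589214/69 (n = √((24 + (-1 + 8*2) + 7*202)/(5 + 202) + 43595) = √((24 + (-1 + 16) + 1414)/207 + 43595) = √((24 + 15 + 1414)/207 + 43595) = √((1/207)*1453 + 43595) = √(1453/207 + 43595) = √(9025618/207) = √207589214/69 ≈ 208.81)
1/n = 1/(√207589214/69) = 3*√207589214/9025618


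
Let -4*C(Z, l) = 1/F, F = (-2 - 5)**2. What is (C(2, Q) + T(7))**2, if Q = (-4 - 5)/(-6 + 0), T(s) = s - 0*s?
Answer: 1879641/38416 ≈ 48.929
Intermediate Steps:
T(s) = s (T(s) = s - 1*0 = s + 0 = s)
Q = 3/2 (Q = -9/(-6) = -9*(-1/6) = 3/2 ≈ 1.5000)
F = 49 (F = (-7)**2 = 49)
C(Z, l) = -1/196 (C(Z, l) = -1/4/49 = -1/4*1/49 = -1/196)
(C(2, Q) + T(7))**2 = (-1/196 + 7)**2 = (1371/196)**2 = 1879641/38416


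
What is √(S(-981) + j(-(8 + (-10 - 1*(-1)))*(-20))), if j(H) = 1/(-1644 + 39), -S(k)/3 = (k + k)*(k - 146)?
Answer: I*√17088118511655/1605 ≈ 2575.6*I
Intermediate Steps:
S(k) = -6*k*(-146 + k) (S(k) = -3*(k + k)*(k - 146) = -3*2*k*(-146 + k) = -6*k*(-146 + k))
j(H) = -1/1605 (j(H) = 1/(-1605) = -1/1605)
√(S(-981) + j(-(8 + (-10 - 1*(-1)))*(-20))) = √(6*(-981)*(146 - 1*(-981)) - 1/1605) = √(6*(-981)*(146 + 981) - 1/1605) = √(6*(-981)*1127 - 1/1605) = √(-6633522 - 1/1605) = √(-10646802811/1605) = I*√17088118511655/1605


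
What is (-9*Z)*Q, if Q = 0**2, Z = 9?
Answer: 0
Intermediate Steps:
Q = 0
(-9*Z)*Q = -9*9*0 = -81*0 = 0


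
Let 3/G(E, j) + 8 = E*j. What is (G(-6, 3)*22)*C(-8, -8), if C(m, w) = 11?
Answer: -363/13 ≈ -27.923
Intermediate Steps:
G(E, j) = 3/(-8 + E*j)
(G(-6, 3)*22)*C(-8, -8) = ((3/(-8 - 6*3))*22)*11 = ((3/(-8 - 18))*22)*11 = ((3/(-26))*22)*11 = ((3*(-1/26))*22)*11 = -3/26*22*11 = -33/13*11 = -363/13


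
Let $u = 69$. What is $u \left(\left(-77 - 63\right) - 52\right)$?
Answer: $-13248$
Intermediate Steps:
$u \left(\left(-77 - 63\right) - 52\right) = 69 \left(\left(-77 - 63\right) - 52\right) = 69 \left(-140 - 52\right) = 69 \left(-192\right) = -13248$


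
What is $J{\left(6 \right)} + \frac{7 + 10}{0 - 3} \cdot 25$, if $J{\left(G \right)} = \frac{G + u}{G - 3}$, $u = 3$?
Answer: $- \frac{416}{3} \approx -138.67$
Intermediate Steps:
$J{\left(G \right)} = \frac{3 + G}{-3 + G}$ ($J{\left(G \right)} = \frac{G + 3}{G - 3} = \frac{3 + G}{-3 + G}$)
$J{\left(6 \right)} + \frac{7 + 10}{0 - 3} \cdot 25 = \frac{3 + 6}{-3 + 6} + \frac{7 + 10}{0 - 3} \cdot 25 = \frac{1}{3} \cdot 9 + \frac{17}{-3} \cdot 25 = \frac{1}{3} \cdot 9 + 17 \left(- \frac{1}{3}\right) 25 = 3 - \frac{425}{3} = - \frac{416}{3}$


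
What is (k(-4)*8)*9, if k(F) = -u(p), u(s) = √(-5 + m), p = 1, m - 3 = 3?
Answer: -72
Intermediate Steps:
m = 6 (m = 3 + 3 = 6)
u(s) = 1 (u(s) = √(-5 + 6) = √1 = 1)
k(F) = -1 (k(F) = -1*1 = -1)
(k(-4)*8)*9 = -1*8*9 = -8*9 = -72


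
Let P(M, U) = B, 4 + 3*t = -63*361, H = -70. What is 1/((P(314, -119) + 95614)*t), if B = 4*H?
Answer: -1/722854166 ≈ -1.3834e-9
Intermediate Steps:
t = -22747/3 (t = -4/3 + (-63*361)/3 = -4/3 + (⅓)*(-22743) = -4/3 - 7581 = -22747/3 ≈ -7582.3)
B = -280 (B = 4*(-70) = -280)
P(M, U) = -280
1/((P(314, -119) + 95614)*t) = 1/((-280 + 95614)*(-22747/3)) = -3/22747/95334 = (1/95334)*(-3/22747) = -1/722854166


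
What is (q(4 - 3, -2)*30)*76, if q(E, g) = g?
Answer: -4560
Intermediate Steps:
(q(4 - 3, -2)*30)*76 = -2*30*76 = -60*76 = -4560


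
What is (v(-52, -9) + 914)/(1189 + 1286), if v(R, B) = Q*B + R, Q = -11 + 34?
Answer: 131/495 ≈ 0.26465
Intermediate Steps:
Q = 23
v(R, B) = R + 23*B (v(R, B) = 23*B + R = R + 23*B)
(v(-52, -9) + 914)/(1189 + 1286) = ((-52 + 23*(-9)) + 914)/(1189 + 1286) = ((-52 - 207) + 914)/2475 = (-259 + 914)*(1/2475) = 655*(1/2475) = 131/495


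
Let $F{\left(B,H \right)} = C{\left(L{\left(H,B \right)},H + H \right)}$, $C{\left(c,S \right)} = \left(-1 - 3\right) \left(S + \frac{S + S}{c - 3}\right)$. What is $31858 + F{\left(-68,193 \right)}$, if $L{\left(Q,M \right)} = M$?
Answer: $\frac{2155382}{71} \approx 30358.0$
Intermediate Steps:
$C{\left(c,S \right)} = - 4 S - \frac{8 S}{-3 + c}$ ($C{\left(c,S \right)} = - 4 \left(S + \frac{2 S}{-3 + c}\right) = - 4 S - \frac{8 S}{-3 + c}$)
$F{\left(B,H \right)} = \frac{8 H \left(1 - B\right)}{-3 + B}$ ($F{\left(B,H \right)} = \frac{4 \left(H + H\right) \left(1 - B\right)}{-3 + B} = \frac{4 \cdot 2 H \left(1 - B\right)}{-3 + B} = \frac{8 H \left(1 - B\right)}{-3 + B}$)
$31858 + F{\left(-68,193 \right)} = 31858 + 8 \cdot 193 \frac{1}{-3 - 68} \left(1 - -68\right) = 31858 + 8 \cdot 193 \frac{1}{-71} \left(1 + 68\right) = 31858 + 8 \cdot 193 \left(- \frac{1}{71}\right) 69 = 31858 - \frac{106536}{71} = \frac{2155382}{71}$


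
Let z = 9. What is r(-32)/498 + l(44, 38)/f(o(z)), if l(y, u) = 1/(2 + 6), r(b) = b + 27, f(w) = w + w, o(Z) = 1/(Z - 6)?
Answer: 707/3984 ≈ 0.17746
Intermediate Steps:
o(Z) = 1/(-6 + Z)
f(w) = 2*w
r(b) = 27 + b
l(y, u) = ⅛ (l(y, u) = 1/8 = ⅛)
r(-32)/498 + l(44, 38)/f(o(z)) = (27 - 32)/498 + 1/(8*((2/(-6 + 9)))) = -5*1/498 + 1/(8*((2/3))) = -5/498 + 1/(8*((2*(⅓)))) = -5/498 + 1/(8*(⅔)) = -5/498 + (⅛)*(3/2) = -5/498 + 3/16 = 707/3984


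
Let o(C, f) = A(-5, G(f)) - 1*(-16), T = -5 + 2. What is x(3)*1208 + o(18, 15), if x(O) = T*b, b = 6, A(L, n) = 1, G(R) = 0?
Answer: -21727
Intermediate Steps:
T = -3
o(C, f) = 17 (o(C, f) = 1 - 1*(-16) = 1 + 16 = 17)
x(O) = -18 (x(O) = -3*6 = -18)
x(3)*1208 + o(18, 15) = -18*1208 + 17 = -21744 + 17 = -21727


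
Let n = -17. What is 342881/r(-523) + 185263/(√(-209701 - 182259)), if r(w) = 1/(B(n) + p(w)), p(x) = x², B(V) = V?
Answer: 93782068072 - 185263*I*√97990/195980 ≈ 9.3782e+10 - 295.92*I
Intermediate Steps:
r(w) = 1/(-17 + w²)
342881/r(-523) + 185263/(√(-209701 - 182259)) = 342881/(1/(-17 + (-523)²)) + 185263/(√(-209701 - 182259)) = 342881/(1/(-17 + 273529)) + 185263/(√(-391960)) = 342881/(1/273512) + 185263/((2*I*√97990)) = 342881/(1/273512) + 185263*(-I*√97990/195980) = 342881*273512 - 185263*I*√97990/195980 = 93782068072 - 185263*I*√97990/195980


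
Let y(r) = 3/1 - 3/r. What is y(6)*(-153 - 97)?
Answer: -625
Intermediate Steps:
y(r) = 3 - 3/r (y(r) = 3*1 - 3/r = 3 - 3/r)
y(6)*(-153 - 97) = (3 - 3/6)*(-153 - 97) = (3 - 3*1/6)*(-250) = (3 - 1/2)*(-250) = (5/2)*(-250) = -625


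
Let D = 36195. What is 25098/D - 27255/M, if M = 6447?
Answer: -91631991/25927685 ≈ -3.5341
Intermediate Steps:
25098/D - 27255/M = 25098/36195 - 27255/6447 = 25098*(1/36195) - 27255*1/6447 = 8366/12065 - 9085/2149 = -91631991/25927685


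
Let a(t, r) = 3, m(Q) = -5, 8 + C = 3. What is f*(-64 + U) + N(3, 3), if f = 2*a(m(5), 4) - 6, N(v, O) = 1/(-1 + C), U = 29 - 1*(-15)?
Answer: -⅙ ≈ -0.16667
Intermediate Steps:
C = -5 (C = -8 + 3 = -5)
U = 44 (U = 29 + 15 = 44)
N(v, O) = -⅙ (N(v, O) = 1/(-1 - 5) = 1/(-6) = -⅙)
f = 0 (f = 2*3 - 6 = 6 - 6 = 0)
f*(-64 + U) + N(3, 3) = 0*(-64 + 44) - ⅙ = 0*(-20) - ⅙ = 0 - ⅙ = -⅙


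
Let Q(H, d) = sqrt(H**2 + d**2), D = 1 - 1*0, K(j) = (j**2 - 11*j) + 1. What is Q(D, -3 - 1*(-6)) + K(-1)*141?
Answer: 1833 + sqrt(10) ≈ 1836.2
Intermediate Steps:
K(j) = 1 + j**2 - 11*j
D = 1 (D = 1 + 0 = 1)
Q(D, -3 - 1*(-6)) + K(-1)*141 = sqrt(1**2 + (-3 - 1*(-6))**2) + (1 + (-1)**2 - 11*(-1))*141 = sqrt(1 + (-3 + 6)**2) + (1 + 1 + 11)*141 = sqrt(1 + 3**2) + 13*141 = sqrt(1 + 9) + 1833 = sqrt(10) + 1833 = 1833 + sqrt(10)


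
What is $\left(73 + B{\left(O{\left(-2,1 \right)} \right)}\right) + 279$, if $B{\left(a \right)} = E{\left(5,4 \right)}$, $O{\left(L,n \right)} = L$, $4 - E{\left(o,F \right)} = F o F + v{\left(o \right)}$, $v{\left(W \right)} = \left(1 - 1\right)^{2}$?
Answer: $276$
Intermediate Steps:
$v{\left(W \right)} = 0$ ($v{\left(W \right)} = 0^{2} = 0$)
$E{\left(o,F \right)} = 4 - o F^{2}$ ($E{\left(o,F \right)} = 4 - \left(F o F + 0\right) = 4 - \left(o F^{2} + 0\right) = 4 - o F^{2}$)
$B{\left(a \right)} = -76$ ($B{\left(a \right)} = 4 - 5 \cdot 4^{2} = 4 - 5 \cdot 16 = 4 - 80 = -76$)
$\left(73 + B{\left(O{\left(-2,1 \right)} \right)}\right) + 279 = \left(73 - 76\right) + 279 = -3 + 279 = 276$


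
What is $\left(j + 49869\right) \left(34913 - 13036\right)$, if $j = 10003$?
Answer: $1309819744$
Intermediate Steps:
$\left(j + 49869\right) \left(34913 - 13036\right) = \left(10003 + 49869\right) \left(34913 - 13036\right) = 59872 \cdot 21877 = 1309819744$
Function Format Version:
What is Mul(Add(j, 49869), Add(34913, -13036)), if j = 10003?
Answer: 1309819744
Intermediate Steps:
Mul(Add(j, 49869), Add(34913, -13036)) = Mul(Add(10003, 49869), Add(34913, -13036)) = Mul(59872, 21877) = 1309819744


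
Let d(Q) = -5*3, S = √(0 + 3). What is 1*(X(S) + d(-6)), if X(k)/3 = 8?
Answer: 9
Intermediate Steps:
S = √3 ≈ 1.7320
X(k) = 24 (X(k) = 3*8 = 24)
d(Q) = -15
1*(X(S) + d(-6)) = 1*(24 - 15) = 1*9 = 9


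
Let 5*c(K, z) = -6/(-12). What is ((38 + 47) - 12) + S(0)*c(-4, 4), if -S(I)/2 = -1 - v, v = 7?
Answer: 373/5 ≈ 74.600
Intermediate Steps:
c(K, z) = 1/10 (c(K, z) = (-6/(-12))/5 = (-6*(-1/12))/5 = (1/5)*(1/2) = 1/10)
S(I) = 16 (S(I) = -2*(-1 - 1*7) = -2*(-1 - 7) = -2*(-8) = 16)
((38 + 47) - 12) + S(0)*c(-4, 4) = ((38 + 47) - 12) + 16*(1/10) = (85 - 12) + 8/5 = 73 + 8/5 = 373/5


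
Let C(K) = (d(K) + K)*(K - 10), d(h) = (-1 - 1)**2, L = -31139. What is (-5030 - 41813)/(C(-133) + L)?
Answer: 46843/12692 ≈ 3.6908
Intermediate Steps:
d(h) = 4 (d(h) = (-2)**2 = 4)
C(K) = (-10 + K)*(4 + K) (C(K) = (4 + K)*(K - 10) = (4 + K)*(-10 + K) = (-10 + K)*(4 + K))
(-5030 - 41813)/(C(-133) + L) = (-5030 - 41813)/((-40 + (-133)**2 - 6*(-133)) - 31139) = -46843/((-40 + 17689 + 798) - 31139) = -46843/(18447 - 31139) = -46843/(-12692) = -46843*(-1/12692) = 46843/12692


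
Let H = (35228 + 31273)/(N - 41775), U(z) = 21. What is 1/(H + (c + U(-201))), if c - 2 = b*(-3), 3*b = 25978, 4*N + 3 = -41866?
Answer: -208969/5424056399 ≈ -3.8526e-5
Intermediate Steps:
N = -41869/4 (N = -¾ + (¼)*(-41866) = -¾ - 20933/2 = -41869/4 ≈ -10467.)
b = 25978/3 (b = (⅓)*25978 = 25978/3 ≈ 8659.3)
c = -25976 (c = 2 + (25978/3)*(-3) = 2 - 25978 = -25976)
H = -266004/208969 (H = (35228 + 31273)/(-41869/4 - 41775) = 66501/(-208969/4) = 66501*(-4/208969) = -266004/208969 ≈ -1.2729)
1/(H + (c + U(-201))) = 1/(-266004/208969 + (-25976 + 21)) = 1/(-266004/208969 - 25955) = 1/(-5424056399/208969) = -208969/5424056399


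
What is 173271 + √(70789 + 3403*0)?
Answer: 173271 + √70789 ≈ 1.7354e+5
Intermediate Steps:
173271 + √(70789 + 3403*0) = 173271 + √(70789 + 0) = 173271 + √70789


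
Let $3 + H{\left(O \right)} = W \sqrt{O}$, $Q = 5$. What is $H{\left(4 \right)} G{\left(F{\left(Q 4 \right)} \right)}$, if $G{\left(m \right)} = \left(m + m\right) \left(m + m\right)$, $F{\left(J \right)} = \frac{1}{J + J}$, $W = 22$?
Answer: $\frac{41}{400} \approx 0.1025$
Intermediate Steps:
$F{\left(J \right)} = \frac{1}{2 J}$
$H{\left(O \right)} = -3 + 22 \sqrt{O}$
$G{\left(m \right)} = 4 m^{2}$ ($G{\left(m \right)} = 2 m 2 m = 4 m^{2}$)
$H{\left(4 \right)} G{\left(F{\left(Q 4 \right)} \right)} = \left(-3 + 22 \sqrt{4}\right) 4 \left(\frac{1}{2 \cdot 5 \cdot 4}\right)^{2} = \left(-3 + 22 \cdot 2\right) 4 \left(\frac{1}{2 \cdot 20}\right)^{2} = \left(-3 + 44\right) 4 \left(\frac{1}{2} \cdot \frac{1}{20}\right)^{2} = 41 \cdot \frac{4}{1600} = 41 \cdot 4 \cdot \frac{1}{1600} = 41 \cdot \frac{1}{400} = \frac{41}{400}$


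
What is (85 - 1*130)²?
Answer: 2025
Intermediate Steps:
(85 - 1*130)² = (85 - 130)² = (-45)² = 2025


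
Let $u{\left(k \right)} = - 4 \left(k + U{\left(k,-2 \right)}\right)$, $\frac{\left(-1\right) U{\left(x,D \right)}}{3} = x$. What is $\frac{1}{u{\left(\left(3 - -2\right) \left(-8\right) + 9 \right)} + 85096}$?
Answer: $\frac{1}{84848} \approx 1.1786 \cdot 10^{-5}$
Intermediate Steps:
$U{\left(x,D \right)} = - 3 x$
$u{\left(k \right)} = 8 k$ ($u{\left(k \right)} = - 4 \left(k - 3 k\right) = - 4 \left(- 2 k\right) = 8 k$)
$\frac{1}{u{\left(\left(3 - -2\right) \left(-8\right) + 9 \right)} + 85096} = \frac{1}{8 \left(\left(3 - -2\right) \left(-8\right) + 9\right) + 85096} = \frac{1}{8 \left(\left(3 + 2\right) \left(-8\right) + 9\right) + 85096} = \frac{1}{8 \left(5 \left(-8\right) + 9\right) + 85096} = \frac{1}{8 \left(-40 + 9\right) + 85096} = \frac{1}{8 \left(-31\right) + 85096} = \frac{1}{-248 + 85096} = \frac{1}{84848}$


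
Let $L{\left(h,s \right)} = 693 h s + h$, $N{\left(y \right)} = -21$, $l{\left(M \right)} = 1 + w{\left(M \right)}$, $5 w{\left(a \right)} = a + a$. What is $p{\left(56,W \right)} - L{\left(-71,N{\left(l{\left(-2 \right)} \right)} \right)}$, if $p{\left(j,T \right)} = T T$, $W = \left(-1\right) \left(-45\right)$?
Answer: $-1031167$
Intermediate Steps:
$w{\left(a \right)} = \frac{2 a}{5}$ ($w{\left(a \right)} = \frac{a + a}{5} = \frac{2 a}{5}$)
$W = 45$
$l{\left(M \right)} = 1 + \frac{2 M}{5}$
$p{\left(j,T \right)} = T^{2}$
$L{\left(h,s \right)} = h + 693 h s$ ($L{\left(h,s \right)} = 693 h s + h = h + 693 h s$)
$p{\left(56,W \right)} - L{\left(-71,N{\left(l{\left(-2 \right)} \right)} \right)} = 45^{2} - - 71 \left(1 + 693 \left(-21\right)\right) = 2025 - - 71 \left(1 - 14553\right) = 2025 - \left(-71\right) \left(-14552\right) = 2025 - 1033192 = -1031167$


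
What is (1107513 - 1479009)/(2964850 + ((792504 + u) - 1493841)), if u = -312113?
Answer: -46437/243925 ≈ -0.19037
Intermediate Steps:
(1107513 - 1479009)/(2964850 + ((792504 + u) - 1493841)) = (1107513 - 1479009)/(2964850 + ((792504 - 312113) - 1493841)) = -371496/(2964850 + (480391 - 1493841)) = -371496/(2964850 - 1013450) = -371496/1951400 = -371496*1/1951400 = -46437/243925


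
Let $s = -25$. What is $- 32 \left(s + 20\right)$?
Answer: $160$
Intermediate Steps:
$- 32 \left(s + 20\right) = - 32 \left(-25 + 20\right) = \left(-32\right) \left(-5\right) = 160$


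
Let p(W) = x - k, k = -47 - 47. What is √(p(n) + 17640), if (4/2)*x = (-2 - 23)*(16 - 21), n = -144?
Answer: √71186/2 ≈ 133.40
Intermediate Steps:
k = -94
x = 125/2 (x = ((-2 - 23)*(16 - 21))/2 = (-25*(-5))/2 = (½)*125 = 125/2 ≈ 62.500)
p(W) = 313/2 (p(W) = 125/2 - 1*(-94) = 125/2 + 94 = 313/2)
√(p(n) + 17640) = √(313/2 + 17640) = √(35593/2) = √71186/2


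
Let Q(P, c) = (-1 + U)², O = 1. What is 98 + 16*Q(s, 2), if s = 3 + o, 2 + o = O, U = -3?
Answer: 354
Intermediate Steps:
o = -1 (o = -2 + 1 = -1)
s = 2 (s = 3 - 1 = 2)
Q(P, c) = 16 (Q(P, c) = (-1 - 3)² = (-4)² = 16)
98 + 16*Q(s, 2) = 98 + 16*16 = 98 + 256 = 354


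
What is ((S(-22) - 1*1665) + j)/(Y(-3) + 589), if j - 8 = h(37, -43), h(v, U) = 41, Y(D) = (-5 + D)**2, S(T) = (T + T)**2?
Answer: 320/653 ≈ 0.49005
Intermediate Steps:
S(T) = 4*T**2 (S(T) = (2*T)**2 = 4*T**2)
j = 49 (j = 8 + 41 = 49)
((S(-22) - 1*1665) + j)/(Y(-3) + 589) = ((4*(-22)**2 - 1*1665) + 49)/((-5 - 3)**2 + 589) = ((4*484 - 1665) + 49)/((-8)**2 + 589) = ((1936 - 1665) + 49)/(64 + 589) = (271 + 49)/653 = 320*(1/653) = 320/653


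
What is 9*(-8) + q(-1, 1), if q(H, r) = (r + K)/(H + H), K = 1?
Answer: -73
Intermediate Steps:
q(H, r) = (1 + r)/(2*H) (q(H, r) = (r + 1)/(H + H) = (1 + r)/((2*H)) = (1 + r)*(1/(2*H)) = (1 + r)/(2*H))
9*(-8) + q(-1, 1) = 9*(-8) + (½)*(1 + 1)/(-1) = -72 + (½)*(-1)*2 = -72 - 1 = -73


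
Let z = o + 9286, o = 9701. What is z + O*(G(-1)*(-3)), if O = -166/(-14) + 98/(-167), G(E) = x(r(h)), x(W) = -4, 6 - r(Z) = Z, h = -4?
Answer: 22353903/1169 ≈ 19122.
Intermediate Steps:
r(Z) = 6 - Z
G(E) = -4
O = 13175/1169 (O = -166*(-1/14) + 98*(-1/167) = 83/7 - 98/167 = 13175/1169 ≈ 11.270)
z = 18987 (z = 9701 + 9286 = 18987)
z + O*(G(-1)*(-3)) = 18987 + 13175*(-4*(-3))/1169 = 18987 + (13175/1169)*12 = 18987 + 158100/1169 = 22353903/1169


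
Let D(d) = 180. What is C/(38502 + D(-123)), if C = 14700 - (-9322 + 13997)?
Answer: 10025/38682 ≈ 0.25916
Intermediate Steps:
C = 10025 (C = 14700 - 1*4675 = 14700 - 4675 = 10025)
C/(38502 + D(-123)) = 10025/(38502 + 180) = 10025/38682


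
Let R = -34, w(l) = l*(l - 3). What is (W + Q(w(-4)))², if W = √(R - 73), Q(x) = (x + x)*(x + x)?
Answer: (3136 + I*√107)² ≈ 9.8344e+6 + 6.488e+4*I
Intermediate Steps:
w(l) = l*(-3 + l)
Q(x) = 4*x² (Q(x) = (2*x)*(2*x) = 4*x²)
W = I*√107 (W = √(-34 - 73) = √(-107) = I*√107 ≈ 10.344*I)
(W + Q(w(-4)))² = (I*√107 + 4*(-4*(-3 - 4))²)² = (I*√107 + 4*(-4*(-7))²)² = (I*√107 + 4*28²)² = (I*√107 + 4*784)² = (I*√107 + 3136)² = (3136 + I*√107)²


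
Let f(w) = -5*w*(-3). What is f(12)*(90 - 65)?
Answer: 4500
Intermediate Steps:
f(w) = 15*w
f(12)*(90 - 65) = (15*12)*(90 - 65) = 180*25 = 4500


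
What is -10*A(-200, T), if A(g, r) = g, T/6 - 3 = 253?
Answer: 2000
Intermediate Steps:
T = 1536 (T = 18 + 6*253 = 18 + 1518 = 1536)
-10*A(-200, T) = -10*(-200) = 2000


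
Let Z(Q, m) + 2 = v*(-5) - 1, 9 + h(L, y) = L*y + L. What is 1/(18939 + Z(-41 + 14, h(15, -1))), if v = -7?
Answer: 1/18971 ≈ 5.2712e-5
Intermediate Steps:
h(L, y) = -9 + L + L*y (h(L, y) = -9 + (L*y + L) = -9 + (L + L*y) = -9 + L + L*y)
Z(Q, m) = 32 (Z(Q, m) = -2 + (-7*(-5) - 1) = -2 + (35 - 1) = -2 + 34 = 32)
1/(18939 + Z(-41 + 14, h(15, -1))) = 1/(18939 + 32) = 1/18971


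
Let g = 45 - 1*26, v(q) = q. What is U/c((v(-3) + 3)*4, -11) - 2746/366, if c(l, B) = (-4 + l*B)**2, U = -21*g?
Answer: -94985/2928 ≈ -32.440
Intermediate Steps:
g = 19 (g = 45 - 26 = 19)
U = -399 (U = -21*19 = -399)
c(l, B) = (-4 + B*l)**2
U/c((v(-3) + 3)*4, -11) - 2746/366 = -399/(-4 - 11*(-3 + 3)*4)**2 - 2746/366 = -399/(-4 - 0*4)**2 - 2746*1/366 = -399/(-4 - 11*0)**2 - 1373/183 = -399/(-4 + 0)**2 - 1373/183 = -399/((-4)**2) - 1373/183 = -399/16 - 1373/183 = -94985/2928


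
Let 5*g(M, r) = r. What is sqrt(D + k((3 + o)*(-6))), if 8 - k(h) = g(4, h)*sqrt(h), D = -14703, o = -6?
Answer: sqrt(-367375 - 270*sqrt(2))/5 ≈ 121.29*I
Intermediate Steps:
g(M, r) = r/5
k(h) = 8 - h**(3/2)/5 (k(h) = 8 - h/5*sqrt(h) = 8 - h**(3/2)/5)
sqrt(D + k((3 + o)*(-6))) = sqrt(-14703 + (8 - 54*sqrt(2)/5)) = sqrt(-14695 - 54*sqrt(2)/5)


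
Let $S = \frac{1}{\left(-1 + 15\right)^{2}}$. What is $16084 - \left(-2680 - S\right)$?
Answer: $\frac{3677745}{196} \approx 18764.0$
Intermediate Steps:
$S = \frac{1}{196}$ ($S = \frac{1}{14^{2}} = \frac{1}{196} \approx 0.005102$)
$16084 - \left(-2680 - S\right) = 16084 - \left(-2680 - \frac{1}{196}\right) = 16084 - - \frac{525281}{196} = 16084 + \frac{525281}{196} = \frac{3677745}{196}$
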